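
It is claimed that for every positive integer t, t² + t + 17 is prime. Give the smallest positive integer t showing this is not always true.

t = 16

We need the least positive integer t for which t² + t + 17 is not prime.
For t = 1, 2, 3, 4, …, 13, 14, 15 the conclusion holds.
t = 16: t² + t + 17 = 289 = 17 × 17, composite.
Hence t = 16 is a counterexample.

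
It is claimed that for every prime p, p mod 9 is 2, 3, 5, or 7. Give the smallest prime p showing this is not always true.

A counterexample is any prime p such that the claim fails; we check each in order.
p = 2: 2 mod 9 = 2.
p = 3: 3 mod 9 = 3.
p = 5: 5 mod 9 = 5.
p = 7: 7 mod 9 = 7.
p = 11: 11 mod 9 = 2.
p = 13: 13 mod 9 = 4 — not in {2, 3, 5, 7}.
Hence p = 13 is a counterexample.

p = 13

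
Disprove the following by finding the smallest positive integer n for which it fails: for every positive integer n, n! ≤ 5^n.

For n = 1, 2, 3, 4, …, 9, 10, 11 the conclusion holds.
n = 12: n! = 479001600 and 5^n = 244140625, so 479001600 > 244140625.

n = 12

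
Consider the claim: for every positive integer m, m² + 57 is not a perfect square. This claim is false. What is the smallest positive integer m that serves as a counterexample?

m = 8

We need the least positive integer m for which m² + 57 is a perfect square.
For m = 1, 2, 3, 4, 5, 6, 7 the conclusion holds.
m = 8: 8² + 57 = 121 = 11², a perfect square.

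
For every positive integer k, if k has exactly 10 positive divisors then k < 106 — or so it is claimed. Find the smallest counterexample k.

k = 112

For k = 48, 80 the conclusion holds.
k = 112: τ(112) = 10; 112 ≥ 106.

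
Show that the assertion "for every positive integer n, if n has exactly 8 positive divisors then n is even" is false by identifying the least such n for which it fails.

For n = 24, 30, 40, 42, …, 88, 102, 104 the conclusion holds.
n = 105: divisors of 105: 1, 3, 5, 7, 15, 21, 35, 105; 105 is odd.
So n = 105 is the smallest counterexample.

n = 105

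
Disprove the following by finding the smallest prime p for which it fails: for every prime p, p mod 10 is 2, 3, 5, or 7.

p = 11

Check each prime p in order until the claim fails.
For p = 2, 3, 5, 7 the conclusion holds.
p = 11: 11 mod 10 = 1 — not in {2, 3, 5, 7}.
Hence p = 11 is a counterexample.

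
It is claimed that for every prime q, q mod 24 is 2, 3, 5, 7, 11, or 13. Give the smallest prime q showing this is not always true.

q = 17

We need the least prime q for which the claim fails.
q = 2: 2 mod 24 = 2.
q = 3: 3 mod 24 = 3.
q = 5: 5 mod 24 = 5.
q = 7: 7 mod 24 = 7.
q = 11: 11 mod 24 = 11.
q = 13: 13 mod 24 = 13.
q = 17: 17 mod 24 = 17 — not in {2, 3, 5, 7, 11, 13}.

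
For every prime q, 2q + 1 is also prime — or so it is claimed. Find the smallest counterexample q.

q = 7

We need the least prime q for which 2q + 1 is not prime.
q = 2: 2q + 1 = 5, prime.
q = 3: 2q + 1 = 7, prime.
q = 5: 2q + 1 = 11, prime.
q = 7: 2q + 1 = 15 = 3 × 5, not prime.
So q = 7 is the smallest counterexample.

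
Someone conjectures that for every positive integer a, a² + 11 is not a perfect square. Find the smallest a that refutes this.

a = 5

A counterexample is any positive integer a such that a² + 11 is a perfect square; we check each in order.
For a = 1, 2, 3, 4 the conclusion holds.
a = 5: 5² + 11 = 36 = 6², a perfect square.
Thus a = 5 disproves the claim, and no smaller a works.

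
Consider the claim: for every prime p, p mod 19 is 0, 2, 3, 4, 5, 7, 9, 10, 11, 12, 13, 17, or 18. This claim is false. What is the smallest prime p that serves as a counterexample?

A counterexample is any prime p such that the claim fails; we check each in order.
For p = 2, 3, 5, 7, …, 41, 43, 47 the conclusion holds.
p = 53: 53 mod 19 = 15 — not in {0, 2, 3, 4, 5, 7, 9, 10, 11, 12, 13, 17, 18}.
Hence p = 53 is a counterexample.

p = 53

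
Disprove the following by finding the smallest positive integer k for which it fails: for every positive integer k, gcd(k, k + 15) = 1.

k = 3

We need the least positive integer k for which gcd(k, k + 15) > 1.
For k = 1, 2 the conclusion holds.
k = 3: gcd(3, 18) = 3.
Thus k = 3 disproves the claim, and no smaller k works.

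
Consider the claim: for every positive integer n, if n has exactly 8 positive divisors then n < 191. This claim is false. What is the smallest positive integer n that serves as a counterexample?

For n = 24, 30, 40, 42, …, 186, 189, 190 the conclusion holds.
n = 195: τ(195) = 8; 195 ≥ 191.

n = 195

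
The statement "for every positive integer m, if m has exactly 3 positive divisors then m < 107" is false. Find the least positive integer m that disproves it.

For m = 4, 9, 25, 49 the conclusion holds.
m = 121: τ(121) = 3; 121 ≥ 107.
Thus m = 121 disproves the claim, and no smaller m works.

m = 121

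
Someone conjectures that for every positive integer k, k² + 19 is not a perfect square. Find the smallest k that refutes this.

k = 9

Check each positive integer k in order until k² + 19 is a perfect square.
For k = 1, 2, 3, 4, 5, 6, 7, 8 the conclusion holds.
k = 9: 9² + 19 = 100 = 10², a perfect square.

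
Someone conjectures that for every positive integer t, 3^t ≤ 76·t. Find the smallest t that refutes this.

t = 6

We need the least positive integer t for which 3^t > 76·t.
For t = 1, 2, 3, 4, 5 the conclusion holds.
t = 6: 3^t = 729 and 76·t = 456, so 729 > 456.
So t = 6 is the smallest counterexample.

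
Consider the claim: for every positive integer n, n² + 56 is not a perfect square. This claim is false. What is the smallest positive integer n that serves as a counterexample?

Check each positive integer n in order until n² + 56 is a perfect square.
n = 1: 1² + 56 = 57, not a perfect square.
n = 2: 2² + 56 = 60, not a perfect square.
n = 3: 3² + 56 = 65, not a perfect square.
n = 4: 4² + 56 = 72, not a perfect square.
n = 5: 5² + 56 = 81 = 9², a perfect square.
Hence n = 5 is a counterexample.

n = 5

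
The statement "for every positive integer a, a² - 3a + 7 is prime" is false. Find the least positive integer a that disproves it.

a = 6

A counterexample is any positive integer a such that a² - 3a + 7 is not prime; we check each in order.
a = 1: a² - 3a + 7 = 5, prime.
a = 2: a² - 3a + 7 = 5, prime.
a = 3: a² - 3a + 7 = 7, prime.
a = 4: a² - 3a + 7 = 11, prime.
a = 5: a² - 3a + 7 = 17, prime.
a = 6: a² - 3a + 7 = 25 = 5 × 5, composite.
Hence a = 6 is a counterexample.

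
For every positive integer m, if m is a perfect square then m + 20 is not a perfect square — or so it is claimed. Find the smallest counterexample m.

m = 16

Check each positive integer m in order until m is a perfect square but m + 20 is a perfect square.
For m = 1, 4, 9 the conclusion holds.
m = 16: 16 = 4² and 16 + 20 = 36 = 6².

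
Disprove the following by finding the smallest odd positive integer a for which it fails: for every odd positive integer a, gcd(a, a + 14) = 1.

a = 7

a = 1: gcd(1, 15) = 1.
a = 3: gcd(3, 17) = 1.
a = 5: gcd(5, 19) = 1.
a = 7: gcd(7, 21) = 7.
So a = 7 is the smallest counterexample.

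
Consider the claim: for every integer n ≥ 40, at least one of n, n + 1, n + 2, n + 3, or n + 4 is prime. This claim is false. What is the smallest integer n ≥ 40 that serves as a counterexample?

n = 48

Check each integer n ≥ 40 in order until n, n + 1, n + 2, n + 3, n + 4 are all composite.
n = 40: 41 is prime.
n = 41: 41 is prime.
n = 42: 43 is prime.
n = 43: 43 is prime.
n = 44: 47 is prime.
n = 45: 47 is prime.
n = 46: 47 is prime.
n = 47: 47 is prime.
n = 48: 48 = 2 × 24; 49 = 7 × 7; 50 = 2 × 25; 51 = 3 × 17; 52 = 2 × 26 — all composite.
Thus n = 48 disproves the claim, and no smaller n works.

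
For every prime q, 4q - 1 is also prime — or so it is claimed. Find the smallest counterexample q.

For q = 2, 3, 5 the conclusion holds.
q = 7: 4q - 1 = 27 = 3 × 9, not prime.

q = 7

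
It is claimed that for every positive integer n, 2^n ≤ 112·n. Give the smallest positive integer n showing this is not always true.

n = 11

For n = 1, 2, 3, 4, 5, 6, 7, 8, 9, 10 the conclusion holds.
n = 11: 2^n = 2048 and 112·n = 1232, so 2048 > 1232.
Hence n = 11 is a counterexample.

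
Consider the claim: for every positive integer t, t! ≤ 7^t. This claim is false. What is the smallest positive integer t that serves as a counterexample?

We need the least positive integer t for which t! > 7^t.
For t = 1, 2, 3, 4, …, 14, 15, 16 the conclusion holds.
t = 17: t! = 355687428096000 and 7^t = 232630513987207, so 355687428096000 > 232630513987207.

t = 17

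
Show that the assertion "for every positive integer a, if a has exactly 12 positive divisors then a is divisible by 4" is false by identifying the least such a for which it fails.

a = 90

a = 60: τ(60) = 12; 60 mod 4 = 0.
a = 72: τ(72) = 12; 72 mod 4 = 0.
a = 84: τ(84) = 12; 84 mod 4 = 0.
a = 90: τ(90) = 12; 90 mod 4 = 2.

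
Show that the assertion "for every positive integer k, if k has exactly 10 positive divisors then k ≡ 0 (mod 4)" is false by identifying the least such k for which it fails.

k = 162

A counterexample is any positive integer k such that k has exactly 10 positive divisors but the claim fails; we check each in order.
k = 48: τ(48) = 10; 48 ≡ 0 (mod 4).
k = 80: τ(80) = 10; 80 ≡ 0 (mod 4).
k = 112: τ(112) = 10; 112 ≡ 0 (mod 4).
k = 162: τ(162) = 10; 162 ≡ 2 (mod 4).
Thus k = 162 disproves the claim, and no smaller k works.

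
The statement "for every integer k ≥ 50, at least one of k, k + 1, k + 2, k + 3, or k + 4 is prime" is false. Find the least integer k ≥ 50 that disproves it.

k = 54

Check each integer k ≥ 50 in order until k, k + 1, k + 2, k + 3, k + 4 are all composite.
The first 4 eligible values, up to k = 53, all satisfy the conclusion.
k = 54: 54 = 2 × 27; 55 = 5 × 11; 56 = 2 × 28; 57 = 3 × 19; 58 = 2 × 29 — all composite.
So k = 54 is the smallest counterexample.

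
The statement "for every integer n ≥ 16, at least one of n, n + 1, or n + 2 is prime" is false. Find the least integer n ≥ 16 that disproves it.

Check each integer n ≥ 16 in order until n, n + 1, n + 2 are all composite.
For n = 16, 17, 18, 19 the conclusion holds.
n = 20: 20 = 2 × 10; 21 = 3 × 7; 22 = 2 × 11 — all composite.

n = 20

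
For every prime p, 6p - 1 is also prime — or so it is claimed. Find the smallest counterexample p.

Check each prime p in order until 6p - 1 is not prime.
The first 4 eligible values, up to p = 7, all satisfy the conclusion.
p = 11: 6p - 1 = 65 = 5 × 13, not prime.

p = 11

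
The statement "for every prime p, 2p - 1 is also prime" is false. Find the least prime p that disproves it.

p = 5

For p = 2, 3 the conclusion holds.
p = 5: 2p - 1 = 9 = 3 × 3, not prime.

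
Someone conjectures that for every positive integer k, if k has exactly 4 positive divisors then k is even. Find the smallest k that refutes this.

We need the least positive integer k for which k has exactly 4 positive divisors but k is odd.
For k = 6, 8, 10, 14 the conclusion holds.
k = 15: divisors of 15: 1, 3, 5, 15; 15 is odd.
So k = 15 is the smallest counterexample.

k = 15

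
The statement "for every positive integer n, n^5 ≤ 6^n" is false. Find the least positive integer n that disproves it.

n = 3

For n = 1, 2 the conclusion holds.
n = 3: n^5 = 243 and 6^n = 216, so 243 > 216.
Thus n = 3 disproves the claim, and no smaller n works.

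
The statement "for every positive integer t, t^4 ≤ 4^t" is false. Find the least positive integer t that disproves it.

Check each positive integer t in order until t^4 > 4^t.
t = 1: t^4 = 1 and 4^t = 4, so 1 ≤ 4.
t = 2: t^4 = 16 and 4^t = 16, so 16 ≤ 16.
t = 3: t^4 = 81 and 4^t = 64, so 81 > 64.
So t = 3 is the smallest counterexample.

t = 3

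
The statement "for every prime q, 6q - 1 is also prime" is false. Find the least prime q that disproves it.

A counterexample is any prime q such that 6q - 1 is not prime; we check each in order.
For q = 2, 3, 5, 7 the conclusion holds.
q = 11: 6q - 1 = 65 = 5 × 13, not prime.

q = 11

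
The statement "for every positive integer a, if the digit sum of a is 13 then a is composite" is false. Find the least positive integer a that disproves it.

A counterexample is any positive integer a such that the digit sum of a is 13 but a is prime; we check each in order.
For a = 49, 58 the conclusion holds.
a = 67: digit sum 13; 67 is prime, not composite.
So a = 67 is the smallest counterexample.

a = 67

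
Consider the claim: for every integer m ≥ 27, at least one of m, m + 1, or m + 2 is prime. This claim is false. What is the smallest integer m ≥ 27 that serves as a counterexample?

We need the least integer m ≥ 27 for which m, m + 1, m + 2 are all composite.
For m = 27, 28, 29, 30, 31 the conclusion holds.
m = 32: 32 = 2 × 16; 33 = 3 × 11; 34 = 2 × 17 — all composite.

m = 32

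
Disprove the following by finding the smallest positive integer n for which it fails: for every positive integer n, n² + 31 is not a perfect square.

For n = 1, 2, 3, 4, …, 12, 13, 14 the conclusion holds.
n = 15: 15² + 31 = 256 = 16², a perfect square.

n = 15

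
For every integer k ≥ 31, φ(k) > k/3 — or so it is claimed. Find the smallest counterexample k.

We need the least integer k ≥ 31 for which the claim fails.
For k = 31, 32, 33, 34, 35 the conclusion holds.
k = 36: φ(36) = 12 and 36/3 = 12, so φ(36) ≤ 36/3.
Thus k = 36 disproves the claim, and no smaller k works.

k = 36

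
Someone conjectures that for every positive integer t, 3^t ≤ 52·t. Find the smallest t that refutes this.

t = 6

The first 5 eligible values, up to t = 5, all satisfy the conclusion.
t = 6: 3^t = 729 and 52·t = 312, so 729 > 312.
So t = 6 is the smallest counterexample.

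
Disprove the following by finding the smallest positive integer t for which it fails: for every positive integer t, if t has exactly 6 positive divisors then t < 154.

We need the least positive integer t for which t has exactly 6 positive divisors but the claim fails.
The first 22 eligible values, up to t = 153, all satisfy the conclusion.
t = 164: τ(164) = 6; 164 ≥ 154.
Hence t = 164 is a counterexample.

t = 164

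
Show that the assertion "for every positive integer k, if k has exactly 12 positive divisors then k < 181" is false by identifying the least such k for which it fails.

For k = 60, 72, 84, 90, …, 150, 156, 160 the conclusion holds.
k = 198: τ(198) = 12; 198 ≥ 181.
Hence k = 198 is a counterexample.

k = 198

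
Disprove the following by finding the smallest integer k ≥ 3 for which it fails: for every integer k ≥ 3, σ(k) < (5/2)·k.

We need the least integer k ≥ 3 for which the claim fails.
The first 21 eligible values, up to k = 23, all satisfy the conclusion.
k = 24: σ(24) = 60; 60 ≥ 60.

k = 24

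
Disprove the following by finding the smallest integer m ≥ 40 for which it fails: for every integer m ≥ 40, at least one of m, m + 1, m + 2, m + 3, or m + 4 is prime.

m = 48

We need the least integer m ≥ 40 for which m, m + 1, m + 2, m + 3, m + 4 are all composite.
The first 8 eligible values, up to m = 47, all satisfy the conclusion.
m = 48: 48 = 2 × 24; 49 = 7 × 7; 50 = 2 × 25; 51 = 3 × 17; 52 = 2 × 26 — all composite.
Hence m = 48 is a counterexample.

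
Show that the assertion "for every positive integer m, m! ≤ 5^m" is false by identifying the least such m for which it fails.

For m = 1, 2, 3, 4, …, 9, 10, 11 the conclusion holds.
m = 12: m! = 479001600 and 5^m = 244140625, so 479001600 > 244140625.

m = 12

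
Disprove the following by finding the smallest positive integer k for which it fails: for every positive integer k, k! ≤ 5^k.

For k = 1, 2, 3, 4, …, 9, 10, 11 the conclusion holds.
k = 12: k! = 479001600 and 5^k = 244140625, so 479001600 > 244140625.
Hence k = 12 is a counterexample.

k = 12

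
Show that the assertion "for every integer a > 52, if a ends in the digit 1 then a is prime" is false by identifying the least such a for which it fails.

a = 81

For a = 61, 71 the conclusion holds.
a = 81: 81 ends in 1; 81 = 3 × 27, composite.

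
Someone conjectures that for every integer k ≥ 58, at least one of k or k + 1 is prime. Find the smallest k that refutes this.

k = 62

We need the least integer k ≥ 58 for which k, k + 1 are both composite.
The first 4 eligible values, up to k = 61, all satisfy the conclusion.
k = 62: 62 = 2 × 31; 63 = 3 × 21 — both composite.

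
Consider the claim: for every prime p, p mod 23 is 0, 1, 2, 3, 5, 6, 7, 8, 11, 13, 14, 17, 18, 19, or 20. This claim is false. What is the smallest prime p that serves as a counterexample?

For p = 2, 3, 5, 7, …, 47, 53, 59 the conclusion holds.
p = 61: 61 mod 23 = 15 — not in {0, 1, 2, 3, 5, 6, 7, 8, 11, 13, 14, 17, 18, 19, 20}.

p = 61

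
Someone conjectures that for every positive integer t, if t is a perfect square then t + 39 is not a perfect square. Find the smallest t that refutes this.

We need the least positive integer t for which t is a perfect square but t + 39 is a perfect square.
t = 1: 1 + 39 = 40, not a perfect square.
t = 4: 4 + 39 = 43, not a perfect square.
t = 9: 9 + 39 = 48, not a perfect square.
t = 16: 16 + 39 = 55, not a perfect square.
t = 25: 25 = 5² and 25 + 39 = 64 = 8².
So t = 25 is the smallest counterexample.

t = 25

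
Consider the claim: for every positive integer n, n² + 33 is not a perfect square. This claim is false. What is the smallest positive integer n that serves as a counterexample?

Check each positive integer n in order until n² + 33 is a perfect square.
For n = 1, 2, 3 the conclusion holds.
n = 4: 4² + 33 = 49 = 7², a perfect square.

n = 4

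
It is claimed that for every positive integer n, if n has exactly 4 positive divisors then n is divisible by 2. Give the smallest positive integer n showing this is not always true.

The first 4 eligible values, up to n = 14, all satisfy the conclusion.
n = 15: τ(15) = 4; 15 mod 2 = 1.
Hence n = 15 is a counterexample.

n = 15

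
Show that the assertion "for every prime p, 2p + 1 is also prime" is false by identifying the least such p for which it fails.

A counterexample is any prime p such that 2p + 1 is not prime; we check each in order.
For p = 2, 3, 5 the conclusion holds.
p = 7: 2p + 1 = 15 = 3 × 5, not prime.

p = 7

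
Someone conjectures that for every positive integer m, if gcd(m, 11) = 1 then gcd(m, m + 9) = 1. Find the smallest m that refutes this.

A counterexample is any positive integer m such that gcd(m, 11) = 1 but gcd(m, m + 9) > 1; we check each in order.
For m = 1, 2 the conclusion holds.
m = 3: gcd(3, 12) = 3.
Hence m = 3 is a counterexample.

m = 3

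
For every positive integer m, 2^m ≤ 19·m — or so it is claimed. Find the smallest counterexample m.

The first 7 eligible values, up to m = 7, all satisfy the conclusion.
m = 8: 2^m = 256 and 19·m = 152, so 256 > 152.
So m = 8 is the smallest counterexample.

m = 8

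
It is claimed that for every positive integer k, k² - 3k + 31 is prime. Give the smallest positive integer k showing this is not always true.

k = 4

A counterexample is any positive integer k such that k² - 3k + 31 is not prime; we check each in order.
For k = 1, 2, 3 the conclusion holds.
k = 4: k² - 3k + 31 = 35 = 5 × 7, composite.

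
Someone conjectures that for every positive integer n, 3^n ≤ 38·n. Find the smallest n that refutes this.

The first 4 eligible values, up to n = 4, all satisfy the conclusion.
n = 5: 3^n = 243 and 38·n = 190, so 243 > 190.
So n = 5 is the smallest counterexample.

n = 5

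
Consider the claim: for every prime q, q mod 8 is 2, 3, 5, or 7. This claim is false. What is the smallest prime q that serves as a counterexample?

q = 17

A counterexample is any prime q such that the claim fails; we check each in order.
q = 2: 2 mod 8 = 2.
q = 3: 3 mod 8 = 3.
q = 5: 5 mod 8 = 5.
q = 7: 7 mod 8 = 7.
q = 11: 11 mod 8 = 3.
q = 13: 13 mod 8 = 5.
q = 17: 17 mod 8 = 1 — not in {2, 3, 5, 7}.
Thus q = 17 disproves the claim, and no smaller q works.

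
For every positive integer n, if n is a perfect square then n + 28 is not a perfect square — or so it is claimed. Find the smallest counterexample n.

A counterexample is any positive integer n such that n is a perfect square but n + 28 is a perfect square; we check each in order.
n = 1: 1 + 28 = 29, not a perfect square.
n = 4: 4 + 28 = 32, not a perfect square.
n = 9: 9 + 28 = 37, not a perfect square.
n = 16: 16 + 28 = 44, not a perfect square.
n = 25: 25 + 28 = 53, not a perfect square.
n = 36: 36 = 6² and 36 + 28 = 64 = 8².
Thus n = 36 disproves the claim, and no smaller n works.

n = 36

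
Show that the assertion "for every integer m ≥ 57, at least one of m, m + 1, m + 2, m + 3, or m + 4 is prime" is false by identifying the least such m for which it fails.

m = 62

A counterexample is any integer m ≥ 57 such that m, m + 1, m + 2, m + 3, m + 4 are all composite; we check each in order.
The first 5 eligible values, up to m = 61, all satisfy the conclusion.
m = 62: 62 = 2 × 31; 63 = 3 × 21; 64 = 2 × 32; 65 = 5 × 13; 66 = 2 × 33 — all composite.
Hence m = 62 is a counterexample.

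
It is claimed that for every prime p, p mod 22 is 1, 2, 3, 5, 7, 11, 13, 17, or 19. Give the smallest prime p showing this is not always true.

p = 31

A counterexample is any prime p such that the claim fails; we check each in order.
The first 10 eligible values, up to p = 29, all satisfy the conclusion.
p = 31: 31 mod 22 = 9 — not in {1, 2, 3, 5, 7, 11, 13, 17, 19}.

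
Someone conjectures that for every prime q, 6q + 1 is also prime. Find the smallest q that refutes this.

q = 19

Check each prime q in order until 6q + 1 is not prime.
For q = 2, 3, 5, 7, 11, 13, 17 the conclusion holds.
q = 19: 6q + 1 = 115 = 5 × 23, not prime.
Hence q = 19 is a counterexample.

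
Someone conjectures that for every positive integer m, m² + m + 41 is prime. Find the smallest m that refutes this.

m = 40

A counterexample is any positive integer m such that m² + m + 41 is not prime; we check each in order.
For m = 1, 2, 3, 4, …, 37, 38, 39 the conclusion holds.
m = 40: m² + m + 41 = 1681 = 41 × 41, composite.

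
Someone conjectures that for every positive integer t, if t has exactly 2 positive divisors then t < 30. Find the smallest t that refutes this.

t = 31

The first 10 eligible values, up to t = 29, all satisfy the conclusion.
t = 31: τ(31) = 2; 31 ≥ 30.
So t = 31 is the smallest counterexample.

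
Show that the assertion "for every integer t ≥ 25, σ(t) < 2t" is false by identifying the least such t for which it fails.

For t = 25, 26, 27 the conclusion holds.
t = 28: σ(28) = 56; 56 ≥ 56.

t = 28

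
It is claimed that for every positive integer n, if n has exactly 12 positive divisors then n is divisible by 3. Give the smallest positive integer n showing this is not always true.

n = 140

Check each positive integer n in order until n has exactly 12 positive divisors but n is not divisible by 3.
n = 60: τ(60) = 12; 60 mod 3 = 0.
n = 72: τ(72) = 12; 72 mod 3 = 0.
n = 84: τ(84) = 12; 84 mod 3 = 0.
n = 90: τ(90) = 12; 90 mod 3 = 0.
n = 96: τ(96) = 12; 96 mod 3 = 0.
n = 108: τ(108) = 12; 108 mod 3 = 0.
n = 126: τ(126) = 12; 126 mod 3 = 0.
n = 132: τ(132) = 12; 132 mod 3 = 0.
n = 140: τ(140) = 12; 140 mod 3 = 2.
So n = 140 is the smallest counterexample.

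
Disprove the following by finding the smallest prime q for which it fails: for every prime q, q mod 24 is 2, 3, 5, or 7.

A counterexample is any prime q such that the claim fails; we check each in order.
q = 2: 2 mod 24 = 2.
q = 3: 3 mod 24 = 3.
q = 5: 5 mod 24 = 5.
q = 7: 7 mod 24 = 7.
q = 11: 11 mod 24 = 11 — not in {2, 3, 5, 7}.
So q = 11 is the smallest counterexample.

q = 11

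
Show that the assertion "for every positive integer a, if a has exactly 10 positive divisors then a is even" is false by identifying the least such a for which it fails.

a = 405

A counterexample is any positive integer a such that a has exactly 10 positive divisors but a is odd; we check each in order.
For a = 48, 80, 112, 162, 176, 208, 272, 304, 368 the conclusion holds.
a = 405: divisors of 405: 10 divisors; 405 is odd.
Hence a = 405 is a counterexample.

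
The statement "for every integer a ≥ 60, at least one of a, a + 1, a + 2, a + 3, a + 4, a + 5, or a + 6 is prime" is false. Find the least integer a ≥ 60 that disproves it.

The first 30 eligible values, up to a = 89, all satisfy the conclusion.
a = 90: 90 = 2 × 45; 91 = 7 × 13; 92 = 2 × 46; 93 = 3 × 31; 94 = 2 × 47; 95 = 5 × 19; 96 = 2 × 48 — all composite.

a = 90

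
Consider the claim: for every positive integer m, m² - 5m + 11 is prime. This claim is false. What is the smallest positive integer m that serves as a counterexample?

m = 7

The first 6 eligible values, up to m = 6, all satisfy the conclusion.
m = 7: m² - 5m + 11 = 25 = 5 × 5, composite.
So m = 7 is the smallest counterexample.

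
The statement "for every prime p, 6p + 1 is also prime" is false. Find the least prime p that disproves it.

p = 19

We need the least prime p for which 6p + 1 is not prime.
For p = 2, 3, 5, 7, 11, 13, 17 the conclusion holds.
p = 19: 6p + 1 = 115 = 5 × 23, not prime.
So p = 19 is the smallest counterexample.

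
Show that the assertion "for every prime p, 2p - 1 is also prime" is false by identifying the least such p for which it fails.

Check each prime p in order until 2p - 1 is not prime.
p = 2: 2p - 1 = 3, prime.
p = 3: 2p - 1 = 5, prime.
p = 5: 2p - 1 = 9 = 3 × 3, not prime.
So p = 5 is the smallest counterexample.

p = 5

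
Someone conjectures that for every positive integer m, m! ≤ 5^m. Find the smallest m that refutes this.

m = 12

For m = 1, 2, 3, 4, …, 9, 10, 11 the conclusion holds.
m = 12: m! = 479001600 and 5^m = 244140625, so 479001600 > 244140625.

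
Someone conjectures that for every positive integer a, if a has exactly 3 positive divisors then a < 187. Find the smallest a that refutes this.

We need the least positive integer a for which a has exactly 3 positive divisors but the claim fails.
The first 6 eligible values, up to a = 169, all satisfy the conclusion.
a = 289: τ(289) = 3; 289 ≥ 187.
So a = 289 is the smallest counterexample.

a = 289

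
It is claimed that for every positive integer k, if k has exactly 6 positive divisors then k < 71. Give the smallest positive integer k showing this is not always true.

Check each positive integer k in order until k has exactly 6 positive divisors but the claim fails.
For k = 12, 18, 20, 28, …, 52, 63, 68 the conclusion holds.
k = 75: τ(75) = 6; 75 ≥ 71.

k = 75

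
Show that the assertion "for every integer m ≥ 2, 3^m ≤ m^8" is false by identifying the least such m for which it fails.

Check each integer m ≥ 2 in order until 3^m > m^8.
For m = 2, 3, 4, 5, …, 20, 21, 22 the conclusion holds.
m = 23: 3^m = 94143178827 and m^8 = 78310985281, so 94143178827 > 78310985281.

m = 23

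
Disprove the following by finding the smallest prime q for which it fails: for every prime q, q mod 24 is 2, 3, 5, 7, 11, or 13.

A counterexample is any prime q such that the claim fails; we check each in order.
For q = 2, 3, 5, 7, 11, 13 the conclusion holds.
q = 17: 17 mod 24 = 17 — not in {2, 3, 5, 7, 11, 13}.
Thus q = 17 disproves the claim, and no smaller q works.

q = 17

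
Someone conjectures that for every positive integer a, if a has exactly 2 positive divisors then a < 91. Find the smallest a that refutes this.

a = 97

We need the least positive integer a for which a has exactly 2 positive divisors but the claim fails.
For a = 2, 3, 5, 7, …, 79, 83, 89 the conclusion holds.
a = 97: τ(97) = 2; 97 ≥ 91.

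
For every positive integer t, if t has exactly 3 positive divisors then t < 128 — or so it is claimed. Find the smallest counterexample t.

t = 169

Check each positive integer t in order until t has exactly 3 positive divisors but the claim fails.
The first 5 eligible values, up to t = 121, all satisfy the conclusion.
t = 169: τ(169) = 3; 169 ≥ 128.
Thus t = 169 disproves the claim, and no smaller t works.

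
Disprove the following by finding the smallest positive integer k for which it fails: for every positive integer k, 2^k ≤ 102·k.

We need the least positive integer k for which 2^k > 102·k.
For k = 1, 2, 3, 4, 5, 6, 7, 8, 9 the conclusion holds.
k = 10: 2^k = 1024 and 102·k = 1020, so 1024 > 1020.

k = 10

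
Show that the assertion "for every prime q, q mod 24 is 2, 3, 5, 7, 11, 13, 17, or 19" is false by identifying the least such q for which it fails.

q = 23

A counterexample is any prime q such that the claim fails; we check each in order.
The first 8 eligible values, up to q = 19, all satisfy the conclusion.
q = 23: 23 mod 24 = 23 — not in {2, 3, 5, 7, 11, 13, 17, 19}.
So q = 23 is the smallest counterexample.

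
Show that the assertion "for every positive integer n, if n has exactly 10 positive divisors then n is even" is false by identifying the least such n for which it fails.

n = 405

Check each positive integer n in order until n has exactly 10 positive divisors but n is odd.
For n = 48, 80, 112, 162, 176, 208, 272, 304, 368 the conclusion holds.
n = 405: divisors of 405: 10 divisors; 405 is odd.
Thus n = 405 disproves the claim, and no smaller n works.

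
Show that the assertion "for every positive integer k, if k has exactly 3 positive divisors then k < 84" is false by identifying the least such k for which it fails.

We need the least positive integer k for which k has exactly 3 positive divisors but the claim fails.
For k = 4, 9, 25, 49 the conclusion holds.
k = 121: τ(121) = 3; 121 ≥ 84.
So k = 121 is the smallest counterexample.

k = 121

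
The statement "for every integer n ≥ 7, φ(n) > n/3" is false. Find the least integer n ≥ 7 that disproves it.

n = 12

Check each integer n ≥ 7 in order until the claim fails.
For n = 7, 8, 9, 10, 11 the conclusion holds.
n = 12: φ(12) = 4 and 12/3 = 4, so φ(12) ≤ 12/3.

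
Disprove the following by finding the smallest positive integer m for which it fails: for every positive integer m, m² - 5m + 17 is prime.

m = 13

The first 12 eligible values, up to m = 12, all satisfy the conclusion.
m = 13: m² - 5m + 17 = 121 = 11 × 11, composite.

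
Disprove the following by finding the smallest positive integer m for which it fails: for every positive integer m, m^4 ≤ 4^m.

We need the least positive integer m for which m^4 > 4^m.
m = 1: m^4 = 1 and 4^m = 4, so 1 ≤ 4.
m = 2: m^4 = 16 and 4^m = 16, so 16 ≤ 16.
m = 3: m^4 = 81 and 4^m = 64, so 81 > 64.

m = 3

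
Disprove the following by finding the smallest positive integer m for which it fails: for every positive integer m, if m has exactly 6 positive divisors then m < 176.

Check each positive integer m in order until m has exactly 6 positive divisors but the claim fails.
For m = 12, 18, 20, 28, …, 171, 172, 175 the conclusion holds.
m = 188: τ(188) = 6; 188 ≥ 176.

m = 188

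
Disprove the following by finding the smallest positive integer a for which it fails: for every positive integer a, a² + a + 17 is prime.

a = 16

A counterexample is any positive integer a such that a² + a + 17 is not prime; we check each in order.
For a = 1, 2, 3, 4, …, 13, 14, 15 the conclusion holds.
a = 16: a² + a + 17 = 289 = 17 × 17, composite.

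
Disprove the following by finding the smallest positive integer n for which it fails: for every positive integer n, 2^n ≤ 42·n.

n = 9

A counterexample is any positive integer n such that 2^n > 42·n; we check each in order.
n = 1: 2^n = 2 and 42·n = 42, so 2 ≤ 42.
n = 2: 2^n = 4 and 42·n = 84, so 4 ≤ 84.
n = 3: 2^n = 8 and 42·n = 126, so 8 ≤ 126.
n = 4: 2^n = 16 and 42·n = 168, so 16 ≤ 168.
n = 5: 2^n = 32 and 42·n = 210, so 32 ≤ 210.
n = 6: 2^n = 64 and 42·n = 252, so 64 ≤ 252.
n = 7: 2^n = 128 and 42·n = 294, so 128 ≤ 294.
n = 8: 2^n = 256 and 42·n = 336, so 256 ≤ 336.
n = 9: 2^n = 512 and 42·n = 378, so 512 > 378.
So n = 9 is the smallest counterexample.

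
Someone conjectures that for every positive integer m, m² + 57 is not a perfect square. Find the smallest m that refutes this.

We need the least positive integer m for which m² + 57 is a perfect square.
For m = 1, 2, 3, 4, 5, 6, 7 the conclusion holds.
m = 8: 8² + 57 = 121 = 11², a perfect square.
So m = 8 is the smallest counterexample.

m = 8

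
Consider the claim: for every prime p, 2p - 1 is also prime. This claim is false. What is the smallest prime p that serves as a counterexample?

p = 5

Check each prime p in order until 2p - 1 is not prime.
For p = 2, 3 the conclusion holds.
p = 5: 2p - 1 = 9 = 3 × 3, not prime.
So p = 5 is the smallest counterexample.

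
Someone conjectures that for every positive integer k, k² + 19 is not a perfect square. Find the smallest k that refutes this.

A counterexample is any positive integer k such that k² + 19 is a perfect square; we check each in order.
The first 8 eligible values, up to k = 8, all satisfy the conclusion.
k = 9: 9² + 19 = 100 = 10², a perfect square.
So k = 9 is the smallest counterexample.

k = 9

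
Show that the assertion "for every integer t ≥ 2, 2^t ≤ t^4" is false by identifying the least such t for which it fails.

t = 17

We need the least integer t ≥ 2 for which 2^t > t^4.
For t = 2, 3, 4, 5, …, 14, 15, 16 the conclusion holds.
t = 17: 2^t = 131072 and t^4 = 83521, so 131072 > 83521.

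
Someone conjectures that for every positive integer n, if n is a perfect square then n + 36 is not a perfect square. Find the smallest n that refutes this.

Check each positive integer n in order until n is a perfect square but n + 36 is a perfect square.
n = 1: 1 + 36 = 37, not a perfect square.
n = 4: 4 + 36 = 40, not a perfect square.
n = 9: 9 + 36 = 45, not a perfect square.
n = 16: 16 + 36 = 52, not a perfect square.
n = 25: 25 + 36 = 61, not a perfect square.
n = 36: 36 + 36 = 72, not a perfect square.
n = 49: 49 + 36 = 85, not a perfect square.
n = 64: 64 = 8² and 64 + 36 = 100 = 10².

n = 64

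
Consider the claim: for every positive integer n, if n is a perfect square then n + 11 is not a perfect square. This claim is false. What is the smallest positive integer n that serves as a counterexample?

We need the least positive integer n for which n is a perfect square but n + 11 is a perfect square.
n = 1: 1 + 11 = 12, not a perfect square.
n = 4: 4 + 11 = 15, not a perfect square.
n = 9: 9 + 11 = 20, not a perfect square.
n = 16: 16 + 11 = 27, not a perfect square.
n = 25: 25 = 5² and 25 + 11 = 36 = 6².
Thus n = 25 disproves the claim, and no smaller n works.

n = 25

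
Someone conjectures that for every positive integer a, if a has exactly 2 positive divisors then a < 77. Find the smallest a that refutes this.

a = 79

Check each positive integer a in order until a has exactly 2 positive divisors but the claim fails.
For a = 2, 3, 5, 7, …, 67, 71, 73 the conclusion holds.
a = 79: τ(79) = 2; 79 ≥ 77.
Hence a = 79 is a counterexample.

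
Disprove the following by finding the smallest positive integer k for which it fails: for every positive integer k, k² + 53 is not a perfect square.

We need the least positive integer k for which k² + 53 is a perfect square.
For k = 1, 2, 3, 4, …, 23, 24, 25 the conclusion holds.
k = 26: 26² + 53 = 729 = 27², a perfect square.

k = 26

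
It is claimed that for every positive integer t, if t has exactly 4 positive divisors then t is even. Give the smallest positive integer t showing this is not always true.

t = 15

For t = 6, 8, 10, 14 the conclusion holds.
t = 15: divisors of 15: 1, 3, 5, 15; 15 is odd.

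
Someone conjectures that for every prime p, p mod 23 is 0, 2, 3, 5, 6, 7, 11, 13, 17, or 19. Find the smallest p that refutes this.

p = 31

Check each prime p in order until the claim fails.
For p = 2, 3, 5, 7, 11, 13, 17, 19, 23, 29 the conclusion holds.
p = 31: 31 mod 23 = 8 — not in {0, 2, 3, 5, 6, 7, 11, 13, 17, 19}.
Hence p = 31 is a counterexample.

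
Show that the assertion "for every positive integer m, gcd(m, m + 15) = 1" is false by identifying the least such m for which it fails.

m = 3

For m = 1, 2 the conclusion holds.
m = 3: gcd(3, 18) = 3.
Thus m = 3 disproves the claim, and no smaller m works.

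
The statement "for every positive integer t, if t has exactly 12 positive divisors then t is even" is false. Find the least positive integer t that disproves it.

Check each positive integer t in order until t has exactly 12 positive divisors but t is odd.
For t = 60, 72, 84, 90, …, 294, 306, 308 the conclusion holds.
t = 315: divisors of 315: 12 divisors; 315 is odd.

t = 315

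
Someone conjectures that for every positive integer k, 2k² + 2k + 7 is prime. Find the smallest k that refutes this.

k = 6

Check each positive integer k in order until 2k² + 2k + 7 is not prime.
k = 1: 2k² + 2k + 7 = 11, prime.
k = 2: 2k² + 2k + 7 = 19, prime.
k = 3: 2k² + 2k + 7 = 31, prime.
k = 4: 2k² + 2k + 7 = 47, prime.
k = 5: 2k² + 2k + 7 = 67, prime.
k = 6: 2k² + 2k + 7 = 91 = 7 × 13, composite.
So k = 6 is the smallest counterexample.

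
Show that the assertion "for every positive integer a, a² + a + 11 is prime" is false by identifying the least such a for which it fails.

a = 10

We need the least positive integer a for which a² + a + 11 is not prime.
For a = 1, 2, 3, 4, 5, 6, 7, 8, 9 the conclusion holds.
a = 10: a² + a + 11 = 121 = 11 × 11, composite.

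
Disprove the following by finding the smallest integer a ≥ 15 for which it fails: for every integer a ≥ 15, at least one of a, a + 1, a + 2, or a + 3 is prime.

a = 24

A counterexample is any integer a ≥ 15 such that a, a + 1, a + 2, a + 3 are all composite; we check each in order.
For a = 15, 16, 17, 18, 19, 20, 21, 22, 23 the conclusion holds.
a = 24: 24 = 2 × 12; 25 = 5 × 5; 26 = 2 × 13; 27 = 3 × 9 — all composite.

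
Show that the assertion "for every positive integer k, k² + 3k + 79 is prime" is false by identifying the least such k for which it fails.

k = 5

A counterexample is any positive integer k such that k² + 3k + 79 is not prime; we check each in order.
For k = 1, 2, 3, 4 the conclusion holds.
k = 5: k² + 3k + 79 = 119 = 7 × 17, composite.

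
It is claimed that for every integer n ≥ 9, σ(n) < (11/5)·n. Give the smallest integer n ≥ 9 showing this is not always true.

n = 12

A counterexample is any integer n ≥ 9 such that the claim fails; we check each in order.
For n = 9, 10, 11 the conclusion holds.
n = 12: σ(12) = 28; 28 ≥ 132/5.
So n = 12 is the smallest counterexample.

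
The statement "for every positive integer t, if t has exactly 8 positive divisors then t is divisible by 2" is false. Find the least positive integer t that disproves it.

t = 105

We need the least positive integer t for which t has exactly 8 positive divisors but t is not divisible by 2.
For t = 24, 30, 40, 42, …, 88, 102, 104 the conclusion holds.
t = 105: τ(105) = 8; 105 mod 2 = 1.
Thus t = 105 disproves the claim, and no smaller t works.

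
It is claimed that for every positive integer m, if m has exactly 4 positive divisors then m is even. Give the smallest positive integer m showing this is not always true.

m = 6: divisors of 6: 1, 2, 3, 6; 6 is even.
m = 8: divisors of 8: 1, 2, 4, 8; 8 is even.
m = 10: divisors of 10: 1, 2, 5, 10; 10 is even.
m = 14: divisors of 14: 1, 2, 7, 14; 14 is even.
m = 15: divisors of 15: 1, 3, 5, 15; 15 is odd.

m = 15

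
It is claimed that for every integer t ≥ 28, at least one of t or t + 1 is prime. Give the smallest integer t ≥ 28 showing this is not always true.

The first 4 eligible values, up to t = 31, all satisfy the conclusion.
t = 32: 32 = 2 × 16; 33 = 3 × 11 — both composite.

t = 32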